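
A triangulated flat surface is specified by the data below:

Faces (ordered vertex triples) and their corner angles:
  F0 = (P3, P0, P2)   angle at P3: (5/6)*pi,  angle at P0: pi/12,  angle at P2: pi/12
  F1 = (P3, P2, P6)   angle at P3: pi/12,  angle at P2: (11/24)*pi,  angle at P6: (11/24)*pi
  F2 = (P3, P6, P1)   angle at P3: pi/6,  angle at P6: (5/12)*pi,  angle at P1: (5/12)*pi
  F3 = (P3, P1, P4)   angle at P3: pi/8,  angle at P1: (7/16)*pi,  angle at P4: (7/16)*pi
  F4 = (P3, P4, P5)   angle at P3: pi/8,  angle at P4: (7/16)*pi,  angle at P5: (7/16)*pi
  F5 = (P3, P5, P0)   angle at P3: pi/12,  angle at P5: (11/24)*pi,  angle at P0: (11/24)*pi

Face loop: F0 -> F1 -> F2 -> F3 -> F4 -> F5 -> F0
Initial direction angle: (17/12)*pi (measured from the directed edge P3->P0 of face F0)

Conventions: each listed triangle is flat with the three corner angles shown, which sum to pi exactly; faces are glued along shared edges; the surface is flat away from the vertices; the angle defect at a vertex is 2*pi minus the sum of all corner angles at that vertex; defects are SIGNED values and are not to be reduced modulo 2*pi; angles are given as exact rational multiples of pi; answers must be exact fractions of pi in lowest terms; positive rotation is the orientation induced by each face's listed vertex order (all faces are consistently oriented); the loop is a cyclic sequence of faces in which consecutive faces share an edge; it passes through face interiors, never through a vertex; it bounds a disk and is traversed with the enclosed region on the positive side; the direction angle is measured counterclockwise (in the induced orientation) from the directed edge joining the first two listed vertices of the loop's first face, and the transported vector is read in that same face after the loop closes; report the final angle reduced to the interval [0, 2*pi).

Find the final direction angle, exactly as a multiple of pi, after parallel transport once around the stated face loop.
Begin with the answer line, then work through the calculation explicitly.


Answer: final direction angle = 0

enclosed vertex P3: corner angles sum to (17/12)*pi, defect = 2*pi - (17/12)*pi = (7/12)*pi
transport around the loop rotates by the sum of enclosed defects; add to the initial angle mod 2*pi
final angle = (17/12)*pi + (7/12)*pi = 0 (mod 2*pi)


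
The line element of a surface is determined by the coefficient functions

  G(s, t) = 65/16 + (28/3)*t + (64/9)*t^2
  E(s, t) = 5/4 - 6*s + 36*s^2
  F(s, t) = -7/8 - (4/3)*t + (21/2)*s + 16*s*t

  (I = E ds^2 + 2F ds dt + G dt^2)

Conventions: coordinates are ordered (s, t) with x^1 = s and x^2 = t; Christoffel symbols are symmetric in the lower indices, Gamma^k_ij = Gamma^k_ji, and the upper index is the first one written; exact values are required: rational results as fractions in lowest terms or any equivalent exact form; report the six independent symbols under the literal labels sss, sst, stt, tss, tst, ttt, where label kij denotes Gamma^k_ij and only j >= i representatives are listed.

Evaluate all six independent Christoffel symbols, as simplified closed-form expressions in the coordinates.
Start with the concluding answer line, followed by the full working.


Answer: Gamma_sss = (5184*s - 432)/(5184*s^2 - 864*s + 1024*t^2 + 1344*t + 621), Gamma_sst = 0, Gamma_stt = (2304*s - 192)/(5184*s^2 - 864*s + 1024*t^2 + 1344*t + 621), Gamma_tss = (2304*t + 1512)/(5184*s^2 - 864*s + 1024*t^2 + 1344*t + 621), Gamma_tst = 0, Gamma_ttt = (1024*t + 672)/(5184*s^2 - 864*s + 1024*t^2 + 1344*t + 621)

E = 5/4 - 6*s + 36*s^2; F = -7/8 - (4/3)*t + (21/2)*s + 16*s*t; G = 65/16 + (28/3)*t + (64/9)*t^2
Gamma^k_ij = (1/2) g^{kl} (d_i g_jl + d_j g_il - d_l g_ij), with g^inv = (1/(EG-F^2)) [[G, -F], [-F, E]]
first partials: E_s = -6 + 72*s, E_t = 0, F_s = 21/2 + 16*t, F_t = -4/3 + 16*s, G_s = 0, G_t = 28/3 + (128/9)*t
D = EG - F^2 = 69/16 + (28/3)*t - 6*s + (64/9)*t^2 + 36*s^2
expanded: Gamma^s_ss = (G E_s - 2F F_s + F E_t)/(2D), Gamma^s_st = (G E_t - F G_s)/(2D), Gamma^s_tt = (2G F_t - G G_s - F G_t)/(2D), Gamma^t_ss = (2E F_s - E E_t - F E_s)/(2D), Gamma^t_st = (E G_s - F E_t)/(2D), Gamma^t_tt = (E G_t - 2F F_t + F G_s)/(2D); substitute and cancel common factors


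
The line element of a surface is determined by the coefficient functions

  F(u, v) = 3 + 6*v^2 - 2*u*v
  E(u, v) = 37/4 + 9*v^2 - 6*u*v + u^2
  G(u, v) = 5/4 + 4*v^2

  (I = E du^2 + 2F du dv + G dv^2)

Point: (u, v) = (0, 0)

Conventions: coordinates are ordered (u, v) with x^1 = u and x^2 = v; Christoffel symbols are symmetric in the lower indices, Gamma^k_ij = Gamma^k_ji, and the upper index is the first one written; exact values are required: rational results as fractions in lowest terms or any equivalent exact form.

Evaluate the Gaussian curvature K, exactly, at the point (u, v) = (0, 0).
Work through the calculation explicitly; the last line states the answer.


E = 37/4, F = 3, G = 5/4, EG - F^2 = 41/16 at the point
E_u = 0, E_v = 0, F_u = 0, F_v = 0, G_u = 0, G_v = 0
E_vv = 18, F_uv = -2, G_uu = 0
K follows from Brioschi's formula, (det M1 - det M2)/(EG - F^2)^2.
M1 = [[-E_vv/2 + F_uv - G_uu/2, E_u/2, F_u - E_v/2], [F_v - G_u/2, E, F], [G_v/2, F, G]] = [[-11, 0, 0], [0, 37/4, 3], [0, 3, 5/4]]; det M1 = -451/16
M2 = [[0, E_v/2, G_u/2], [E_v/2, E, F], [G_u/2, F, G]] = [[0, 0, 0], [0, 37/4, 3], [0, 3, 5/4]]; det M2 = 0
det M1 - det M2 = -451/16; K = -451/16 / (41/16)^2 = -176/41

Answer: K = -176/41


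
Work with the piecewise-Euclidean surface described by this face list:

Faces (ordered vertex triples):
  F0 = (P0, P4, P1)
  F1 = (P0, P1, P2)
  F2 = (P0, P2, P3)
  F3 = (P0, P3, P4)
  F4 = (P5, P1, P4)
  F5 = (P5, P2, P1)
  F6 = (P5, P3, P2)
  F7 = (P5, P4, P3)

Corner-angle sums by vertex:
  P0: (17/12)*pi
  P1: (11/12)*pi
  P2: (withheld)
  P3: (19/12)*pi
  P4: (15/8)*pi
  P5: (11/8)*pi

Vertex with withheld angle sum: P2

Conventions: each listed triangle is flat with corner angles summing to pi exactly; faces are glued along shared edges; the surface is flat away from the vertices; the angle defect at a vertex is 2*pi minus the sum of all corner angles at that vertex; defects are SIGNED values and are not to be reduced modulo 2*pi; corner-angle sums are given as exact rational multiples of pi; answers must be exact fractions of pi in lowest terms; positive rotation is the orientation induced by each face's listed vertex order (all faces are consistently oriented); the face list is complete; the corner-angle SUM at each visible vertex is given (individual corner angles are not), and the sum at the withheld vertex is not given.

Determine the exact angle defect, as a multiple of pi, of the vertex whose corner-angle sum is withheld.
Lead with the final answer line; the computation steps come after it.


Answer: defect(P2) = (7/6)*pi

V = 6, E = 12, F = 8; chi = V - E + F = 2
Gauss-Bonnet: total defect = 2*pi*chi = 4*pi; visible defects sum to (17/6)*pi


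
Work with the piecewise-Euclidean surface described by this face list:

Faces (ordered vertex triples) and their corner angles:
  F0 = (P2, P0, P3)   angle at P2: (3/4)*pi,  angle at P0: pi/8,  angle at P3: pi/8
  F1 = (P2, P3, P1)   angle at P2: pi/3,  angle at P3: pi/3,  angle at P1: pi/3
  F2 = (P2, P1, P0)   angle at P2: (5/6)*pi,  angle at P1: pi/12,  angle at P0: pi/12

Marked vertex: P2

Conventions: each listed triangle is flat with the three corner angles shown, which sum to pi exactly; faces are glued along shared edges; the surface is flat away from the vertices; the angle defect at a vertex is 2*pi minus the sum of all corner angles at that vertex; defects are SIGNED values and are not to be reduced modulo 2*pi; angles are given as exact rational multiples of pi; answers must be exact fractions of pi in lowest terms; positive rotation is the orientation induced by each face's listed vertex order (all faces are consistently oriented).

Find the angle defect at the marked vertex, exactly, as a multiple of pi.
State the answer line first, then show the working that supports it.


Answer: defect(P2) = pi/12

Sum of corner angles at P2: (23/12)*pi
defect = 2*pi - (23/12)*pi


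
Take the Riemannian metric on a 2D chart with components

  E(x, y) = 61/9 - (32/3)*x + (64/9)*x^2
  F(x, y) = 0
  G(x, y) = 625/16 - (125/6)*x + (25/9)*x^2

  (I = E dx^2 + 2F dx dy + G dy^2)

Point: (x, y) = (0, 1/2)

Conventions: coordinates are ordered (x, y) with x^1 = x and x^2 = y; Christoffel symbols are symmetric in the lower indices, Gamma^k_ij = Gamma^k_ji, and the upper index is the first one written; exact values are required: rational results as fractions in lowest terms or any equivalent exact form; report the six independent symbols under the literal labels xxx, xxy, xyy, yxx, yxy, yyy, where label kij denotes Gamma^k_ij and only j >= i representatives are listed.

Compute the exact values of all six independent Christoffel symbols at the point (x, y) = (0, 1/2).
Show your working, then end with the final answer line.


E = 61/9, F = 0, G = 625/16 at the point
E_x = -32/3, E_y = 0, F_x = 0, F_y = 0, G_x = -125/6, G_y = 0
EG - F^2 = 38125/144;  g^inv = (144/38125) * [[625/16, 0], [0, 61/9]]
first-kind symbols [ij,l] = (1/2)(d_i g_jl + d_j g_il - d_l g_ij): [xx,x] = E_x/2 = -16/3, [xx,y] = F_x - E_y/2 = 0, [xy,x] = E_y/2 = 0, [xy,y] = G_x/2 = -125/12, [yy,x] = F_y - G_x/2 = 125/12, [yy,y] = G_y/2 = 0
Gamma^x_ij = (G*[ij,x] - F*[ij,y])/(EG - F^2), Gamma^y_ij = (E*[ij,y] - F*[ij,x])/(EG - F^2)

Answer: Gamma_xxx = -48/61, Gamma_xxy = 0, Gamma_xyy = 375/244, Gamma_yxx = 0, Gamma_yxy = -4/15, Gamma_yyy = 0


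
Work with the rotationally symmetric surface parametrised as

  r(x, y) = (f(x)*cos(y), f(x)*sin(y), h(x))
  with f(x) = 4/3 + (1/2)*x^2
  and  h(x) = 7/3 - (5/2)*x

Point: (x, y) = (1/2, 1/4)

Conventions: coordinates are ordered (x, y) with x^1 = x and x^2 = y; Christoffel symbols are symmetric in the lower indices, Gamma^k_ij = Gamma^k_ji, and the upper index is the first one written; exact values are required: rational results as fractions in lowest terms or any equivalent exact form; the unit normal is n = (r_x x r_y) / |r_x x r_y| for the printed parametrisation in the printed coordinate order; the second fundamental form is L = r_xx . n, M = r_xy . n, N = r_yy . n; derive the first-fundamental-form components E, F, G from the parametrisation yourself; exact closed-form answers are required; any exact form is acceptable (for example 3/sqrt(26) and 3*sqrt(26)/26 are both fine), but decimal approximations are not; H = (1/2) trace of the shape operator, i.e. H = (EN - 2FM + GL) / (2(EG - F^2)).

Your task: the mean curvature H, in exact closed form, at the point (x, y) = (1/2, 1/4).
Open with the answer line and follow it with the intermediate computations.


Answer: H = -121*sqrt(26)/2366

f = 35/24, f' = 1/2, f'' = 1, h' = -5/2, h'' = 0
E = 13/2, F = 0, G = 1225/576; answer radicand W^2 = 13/2
unnormalised second-form numerators: l = 5/2, m = 0, n = -175/48; L = l/sqrt(13/2), and similarly M = m/sqrt(W^2), N = n/sqrt(W^2)
H = (E*n - 2*F*m + G*l) / (2*(EG - F^2)*sqrt(W^2)); E*n - 2*F*m + G*l = -21175/1152, EG - F^2 = 15925/1152, so H = (-121/182)/sqrt(13/2)


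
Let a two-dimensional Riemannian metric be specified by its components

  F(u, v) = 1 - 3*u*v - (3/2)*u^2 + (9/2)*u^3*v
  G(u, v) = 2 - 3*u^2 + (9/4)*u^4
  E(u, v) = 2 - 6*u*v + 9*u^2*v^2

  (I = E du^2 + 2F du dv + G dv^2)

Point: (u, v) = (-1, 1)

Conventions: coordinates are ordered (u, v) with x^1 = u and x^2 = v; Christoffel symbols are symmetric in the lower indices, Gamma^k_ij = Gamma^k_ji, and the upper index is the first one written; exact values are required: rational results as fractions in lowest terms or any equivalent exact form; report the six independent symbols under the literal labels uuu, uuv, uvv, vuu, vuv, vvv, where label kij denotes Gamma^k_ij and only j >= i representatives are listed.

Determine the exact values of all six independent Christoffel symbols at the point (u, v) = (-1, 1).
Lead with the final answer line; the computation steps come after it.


Answer: Gamma_uuu = -16/23, Gamma_uuv = 16/23, Gamma_uvv = 0, Gamma_vuu = 2/23, Gamma_vuv = -2/23, Gamma_vvv = 0

E = 17, F = -2, G = 5/4 at the point
E_u = -24, E_v = 24, F_u = 27/2, F_v = -3/2, G_u = -3, G_v = 0
EG - F^2 = 69/4;  g^inv = (4/69) * [[5/4, 2], [2, 17]]
first-kind symbols [ij,l] = (1/2)(d_i g_jl + d_j g_il - d_l g_ij): [uu,u] = E_u/2 = -12, [uu,v] = F_u - E_v/2 = 3/2, [uv,u] = E_v/2 = 12, [uv,v] = G_u/2 = -3/2, [vv,u] = F_v - G_u/2 = 0, [vv,v] = G_v/2 = 0
Gamma^u_ij = (G*[ij,u] - F*[ij,v])/(EG - F^2), Gamma^v_ij = (E*[ij,v] - F*[ij,u])/(EG - F^2)


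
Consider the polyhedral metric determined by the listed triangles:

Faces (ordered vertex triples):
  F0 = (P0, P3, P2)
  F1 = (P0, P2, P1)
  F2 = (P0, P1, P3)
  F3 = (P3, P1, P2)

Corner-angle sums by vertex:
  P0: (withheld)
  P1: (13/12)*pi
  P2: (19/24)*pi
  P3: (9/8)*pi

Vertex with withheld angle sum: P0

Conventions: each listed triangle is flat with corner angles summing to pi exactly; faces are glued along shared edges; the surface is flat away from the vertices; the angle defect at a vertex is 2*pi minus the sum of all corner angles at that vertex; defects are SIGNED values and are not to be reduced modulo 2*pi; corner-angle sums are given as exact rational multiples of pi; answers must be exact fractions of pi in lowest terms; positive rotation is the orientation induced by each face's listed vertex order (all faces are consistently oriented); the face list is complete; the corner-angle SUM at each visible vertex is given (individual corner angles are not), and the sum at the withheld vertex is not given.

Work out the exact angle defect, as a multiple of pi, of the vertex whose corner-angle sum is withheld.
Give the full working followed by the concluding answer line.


V = 4, E = 6, F = 4; chi = V - E + F = 2
Gauss-Bonnet: total defect = 2*pi*chi = 4*pi; visible defects sum to 3*pi

Answer: defect(P0) = pi


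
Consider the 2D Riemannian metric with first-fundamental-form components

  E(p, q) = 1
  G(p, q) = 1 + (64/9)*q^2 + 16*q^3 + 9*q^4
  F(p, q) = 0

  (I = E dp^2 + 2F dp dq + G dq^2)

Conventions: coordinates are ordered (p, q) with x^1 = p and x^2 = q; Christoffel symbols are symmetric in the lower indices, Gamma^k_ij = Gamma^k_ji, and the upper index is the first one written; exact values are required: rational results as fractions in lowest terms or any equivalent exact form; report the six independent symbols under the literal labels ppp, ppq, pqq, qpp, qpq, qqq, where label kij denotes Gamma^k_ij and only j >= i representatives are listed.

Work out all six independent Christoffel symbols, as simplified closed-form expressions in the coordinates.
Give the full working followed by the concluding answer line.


E = 1; F = 0; G = 1 + (64/9)*q^2 + 16*q^3 + 9*q^4
Gamma^k_ij = (1/2) g^{kl} (d_i g_jl + d_j g_il - d_l g_ij), with g^inv = (1/(EG-F^2)) [[G, -F], [-F, E]]
first partials: E_p = 0, E_q = 0, F_p = 0, F_q = 0, G_p = 0, G_q = (128/9)*q + 48*q^2 + 36*q^3
D = EG - F^2 = 1 + (64/9)*q^2 + 16*q^3 + 9*q^4
expanded: Gamma^p_pp = (G E_p - 2F F_p + F E_q)/(2D), Gamma^p_pq = (G E_q - F G_p)/(2D), Gamma^p_qq = (2G F_q - G G_p - F G_q)/(2D), Gamma^q_pp = (2E F_p - E E_q - F E_p)/(2D), Gamma^q_pq = (E G_p - F E_q)/(2D), Gamma^q_qq = (E G_q - 2F F_q + F G_p)/(2D); substitute and cancel common factors

Answer: Gamma_ppp = 0, Gamma_ppq = 0, Gamma_pqq = 0, Gamma_qpp = 0, Gamma_qpq = 0, Gamma_qqq = (162*q^3 + 216*q^2 + 64*q)/(81*q^4 + 144*q^3 + 64*q^2 + 9)


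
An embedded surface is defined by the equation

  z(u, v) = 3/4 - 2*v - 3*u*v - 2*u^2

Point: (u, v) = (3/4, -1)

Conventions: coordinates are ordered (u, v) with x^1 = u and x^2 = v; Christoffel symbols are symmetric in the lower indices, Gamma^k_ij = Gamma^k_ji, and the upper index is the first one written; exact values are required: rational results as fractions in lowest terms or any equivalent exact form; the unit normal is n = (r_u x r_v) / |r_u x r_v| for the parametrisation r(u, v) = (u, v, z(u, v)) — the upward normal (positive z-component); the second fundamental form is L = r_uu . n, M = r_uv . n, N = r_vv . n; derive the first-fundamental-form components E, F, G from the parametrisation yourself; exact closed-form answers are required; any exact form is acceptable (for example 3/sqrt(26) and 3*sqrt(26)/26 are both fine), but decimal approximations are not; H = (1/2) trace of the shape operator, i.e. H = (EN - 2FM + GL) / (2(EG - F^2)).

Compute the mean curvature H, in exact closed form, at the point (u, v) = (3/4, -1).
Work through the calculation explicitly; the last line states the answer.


z_u = 0, z_v = -17/4, z_uu = -4, z_uv = -3, z_vv = 0
E = 1, F = 0, G = 305/16; answer radicand W^2 = 305/16
unnormalised second-form numerators: l = -4, m = -3, n = 0; L = l/sqrt(305/16), and similarly M = m/sqrt(W^2), N = n/sqrt(W^2)
H = (E*n - 2*F*m + G*l) / (2*(EG - F^2)*sqrt(W^2)); E*n - 2*F*m + G*l = -305/4, EG - F^2 = 305/16, so H = (-2)/sqrt(305/16)

Answer: H = -8*sqrt(305)/305


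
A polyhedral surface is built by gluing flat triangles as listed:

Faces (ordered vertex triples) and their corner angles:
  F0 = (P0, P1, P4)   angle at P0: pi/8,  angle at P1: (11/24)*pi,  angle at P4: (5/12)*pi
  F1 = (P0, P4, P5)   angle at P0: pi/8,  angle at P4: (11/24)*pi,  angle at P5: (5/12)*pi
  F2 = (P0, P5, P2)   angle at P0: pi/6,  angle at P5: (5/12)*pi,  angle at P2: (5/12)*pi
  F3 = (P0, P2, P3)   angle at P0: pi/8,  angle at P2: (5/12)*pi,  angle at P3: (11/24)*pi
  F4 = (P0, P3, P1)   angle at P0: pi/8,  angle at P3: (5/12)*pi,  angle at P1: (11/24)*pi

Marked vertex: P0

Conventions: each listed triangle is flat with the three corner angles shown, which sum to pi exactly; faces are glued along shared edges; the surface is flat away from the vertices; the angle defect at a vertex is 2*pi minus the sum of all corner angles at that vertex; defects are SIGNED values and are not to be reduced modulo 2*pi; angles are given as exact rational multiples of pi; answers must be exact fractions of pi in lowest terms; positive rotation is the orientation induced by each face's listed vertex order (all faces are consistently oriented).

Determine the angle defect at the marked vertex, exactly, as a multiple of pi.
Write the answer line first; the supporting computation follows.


Answer: defect(P0) = (4/3)*pi

Sum of corner angles at P0: (2/3)*pi
defect = 2*pi - (2/3)*pi


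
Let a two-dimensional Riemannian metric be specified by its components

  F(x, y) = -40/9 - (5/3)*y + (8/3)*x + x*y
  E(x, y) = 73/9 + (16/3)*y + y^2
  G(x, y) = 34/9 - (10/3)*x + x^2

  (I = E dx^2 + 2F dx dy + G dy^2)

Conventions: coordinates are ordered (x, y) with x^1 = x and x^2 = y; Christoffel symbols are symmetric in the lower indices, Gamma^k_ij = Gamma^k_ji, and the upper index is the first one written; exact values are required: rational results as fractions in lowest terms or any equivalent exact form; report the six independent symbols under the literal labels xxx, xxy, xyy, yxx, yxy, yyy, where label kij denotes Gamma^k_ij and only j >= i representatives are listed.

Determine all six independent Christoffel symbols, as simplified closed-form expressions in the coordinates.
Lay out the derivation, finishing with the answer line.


E = 73/9 + (16/3)*y + y^2; F = -40/9 - (5/3)*y + (8/3)*x + x*y; G = 34/9 - (10/3)*x + x^2
Gamma^k_ij = (1/2) g^{kl} (d_i g_jl + d_j g_il - d_l g_ij), with g^inv = (1/(EG-F^2)) [[G, -F], [-F, E]]
first partials: E_x = 0, E_y = 16/3 + 2*y, F_x = 8/3 + y, F_y = -5/3 + x, G_x = -10/3 + 2*x, G_y = 0
D = EG - F^2 = 98/9 + (16/3)*y - (10/3)*x + y^2 + x^2
expanded: Gamma^x_xx = (G E_x - 2F F_x + F E_y)/(2D), Gamma^x_xy = (G E_y - F G_x)/(2D), Gamma^x_yy = (2G F_y - G G_x - F G_y)/(2D), Gamma^y_xx = (2E F_x - E E_y - F E_x)/(2D), Gamma^y_xy = (E G_x - F E_y)/(2D), Gamma^y_yy = (E G_y - 2F F_y + F G_x)/(2D); substitute and cancel common factors

Answer: Gamma_xxx = 0, Gamma_xxy = (9*y + 24)/(9*x^2 - 30*x + 9*y^2 + 48*y + 98), Gamma_xyy = 0, Gamma_yxx = 0, Gamma_yxy = (9*x - 15)/(9*x^2 - 30*x + 9*y^2 + 48*y + 98), Gamma_yyy = 0


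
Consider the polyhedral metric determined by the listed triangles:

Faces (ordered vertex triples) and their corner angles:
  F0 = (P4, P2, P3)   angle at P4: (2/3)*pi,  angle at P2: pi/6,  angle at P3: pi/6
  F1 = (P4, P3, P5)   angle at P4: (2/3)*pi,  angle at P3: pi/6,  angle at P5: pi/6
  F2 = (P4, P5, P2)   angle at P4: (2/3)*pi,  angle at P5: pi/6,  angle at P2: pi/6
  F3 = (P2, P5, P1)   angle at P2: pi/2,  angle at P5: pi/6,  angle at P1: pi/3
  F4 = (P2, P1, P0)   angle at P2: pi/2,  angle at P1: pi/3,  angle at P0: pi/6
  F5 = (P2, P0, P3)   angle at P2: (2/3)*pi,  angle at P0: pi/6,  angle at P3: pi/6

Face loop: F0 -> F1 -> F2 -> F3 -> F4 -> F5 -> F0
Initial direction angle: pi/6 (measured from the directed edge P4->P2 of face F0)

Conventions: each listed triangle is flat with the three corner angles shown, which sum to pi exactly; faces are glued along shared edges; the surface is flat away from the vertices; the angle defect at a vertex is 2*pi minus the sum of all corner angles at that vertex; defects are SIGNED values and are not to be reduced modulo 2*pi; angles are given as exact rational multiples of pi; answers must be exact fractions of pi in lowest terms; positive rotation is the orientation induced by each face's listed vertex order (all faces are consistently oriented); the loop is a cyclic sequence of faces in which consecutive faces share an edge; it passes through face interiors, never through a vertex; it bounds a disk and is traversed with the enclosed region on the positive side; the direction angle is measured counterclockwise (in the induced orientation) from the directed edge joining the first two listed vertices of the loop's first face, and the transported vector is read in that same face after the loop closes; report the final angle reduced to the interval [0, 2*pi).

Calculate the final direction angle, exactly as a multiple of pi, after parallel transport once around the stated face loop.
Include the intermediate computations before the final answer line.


enclosed vertex P2: corner angles sum to 2*pi, defect = 2*pi - 2*pi = 0
enclosed vertex P4: corner angles sum to 2*pi, defect = 2*pi - 2*pi = 0
the rotation equals the total enclosed defect, so the final angle is initial + defects (mod 2*pi)
final angle = pi/6 + 0 = pi/6 (mod 2*pi)

Answer: final direction angle = pi/6


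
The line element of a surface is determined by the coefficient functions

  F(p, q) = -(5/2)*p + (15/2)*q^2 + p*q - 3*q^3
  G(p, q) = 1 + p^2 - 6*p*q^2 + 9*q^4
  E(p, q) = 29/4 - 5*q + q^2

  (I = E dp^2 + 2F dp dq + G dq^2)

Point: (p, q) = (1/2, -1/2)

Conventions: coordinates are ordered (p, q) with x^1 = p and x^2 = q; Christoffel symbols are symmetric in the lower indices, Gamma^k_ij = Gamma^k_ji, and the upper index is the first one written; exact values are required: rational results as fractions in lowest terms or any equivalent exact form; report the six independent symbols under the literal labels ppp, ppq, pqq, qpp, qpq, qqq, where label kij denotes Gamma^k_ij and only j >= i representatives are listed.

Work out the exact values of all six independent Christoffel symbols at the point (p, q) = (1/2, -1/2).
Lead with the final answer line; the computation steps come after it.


Answer: Gamma_ppp = 0, Gamma_ppq = -48/161, Gamma_pqq = -144/161, Gamma_qpp = 0, Gamma_qpq = -4/161, Gamma_qqq = -12/161

E = 10, F = 3/4, G = 17/16 at the point
E_p = 0, E_q = -6, F_p = -3, F_q = -37/4, G_p = -1/2, G_q = -3/2
EG - F^2 = 161/16;  g^inv = (16/161) * [[17/16, -3/4], [-3/4, 10]]
first-kind symbols [ij,l] = (1/2)(d_i g_jl + d_j g_il - d_l g_ij): [pp,p] = E_p/2 = 0, [pp,q] = F_p - E_q/2 = 0, [pq,p] = E_q/2 = -3, [pq,q] = G_p/2 = -1/4, [qq,p] = F_q - G_p/2 = -9, [qq,q] = G_q/2 = -3/4
Gamma^p_ij = (G*[ij,p] - F*[ij,q])/(EG - F^2), Gamma^q_ij = (E*[ij,q] - F*[ij,p])/(EG - F^2)


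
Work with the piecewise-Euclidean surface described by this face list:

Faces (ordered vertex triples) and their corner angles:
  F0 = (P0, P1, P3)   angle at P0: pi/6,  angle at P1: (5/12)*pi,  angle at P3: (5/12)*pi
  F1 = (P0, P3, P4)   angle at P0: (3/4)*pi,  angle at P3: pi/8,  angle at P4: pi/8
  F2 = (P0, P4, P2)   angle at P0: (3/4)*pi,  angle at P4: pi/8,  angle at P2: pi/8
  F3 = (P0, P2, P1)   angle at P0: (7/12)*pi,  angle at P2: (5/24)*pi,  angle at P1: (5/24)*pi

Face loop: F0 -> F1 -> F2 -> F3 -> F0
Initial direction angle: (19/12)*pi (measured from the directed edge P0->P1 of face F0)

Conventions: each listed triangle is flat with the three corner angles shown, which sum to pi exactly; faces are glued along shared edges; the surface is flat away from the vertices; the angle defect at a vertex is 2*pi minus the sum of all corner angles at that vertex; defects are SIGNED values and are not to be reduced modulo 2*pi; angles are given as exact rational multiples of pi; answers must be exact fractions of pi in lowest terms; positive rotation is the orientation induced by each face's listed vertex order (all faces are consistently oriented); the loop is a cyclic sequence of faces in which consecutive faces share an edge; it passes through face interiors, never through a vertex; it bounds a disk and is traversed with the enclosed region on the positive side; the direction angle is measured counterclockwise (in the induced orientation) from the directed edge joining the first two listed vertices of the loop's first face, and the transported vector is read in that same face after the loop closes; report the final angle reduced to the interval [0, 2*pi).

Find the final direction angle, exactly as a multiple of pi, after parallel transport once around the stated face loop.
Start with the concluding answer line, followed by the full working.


Answer: final direction angle = (4/3)*pi

enclosed vertex P0: corner angles sum to (9/4)*pi, defect = 2*pi - (9/4)*pi = -pi/4
final direction = starting direction + enclosed defect total, reduced mod 2*pi (induced orientation)
final angle = (19/12)*pi - pi/4 = (4/3)*pi (mod 2*pi)


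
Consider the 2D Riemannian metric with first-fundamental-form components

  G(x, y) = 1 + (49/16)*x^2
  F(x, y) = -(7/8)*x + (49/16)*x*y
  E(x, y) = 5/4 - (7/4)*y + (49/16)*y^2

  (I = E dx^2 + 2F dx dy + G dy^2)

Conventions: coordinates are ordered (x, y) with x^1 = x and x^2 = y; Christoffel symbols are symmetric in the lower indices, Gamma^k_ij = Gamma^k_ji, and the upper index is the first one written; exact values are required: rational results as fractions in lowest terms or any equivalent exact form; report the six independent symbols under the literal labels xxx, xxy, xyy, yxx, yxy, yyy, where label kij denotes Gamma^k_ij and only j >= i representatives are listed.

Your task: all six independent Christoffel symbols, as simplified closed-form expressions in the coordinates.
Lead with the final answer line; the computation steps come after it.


Answer: Gamma_xxx = 0, Gamma_xxy = (49*y - 14)/(49*x^2 + 49*y^2 - 28*y + 20), Gamma_xyy = 0, Gamma_yxx = 0, Gamma_yxy = 49*x/(49*x^2 + 49*y^2 - 28*y + 20), Gamma_yyy = 0

E = 5/4 - (7/4)*y + (49/16)*y^2; F = -(7/8)*x + (49/16)*x*y; G = 1 + (49/16)*x^2
Gamma^k_ij = (1/2) g^{kl} (d_i g_jl + d_j g_il - d_l g_ij), with g^inv = (1/(EG-F^2)) [[G, -F], [-F, E]]
first partials: E_x = 0, E_y = -7/4 + (49/8)*y, F_x = -7/8 + (49/16)*y, F_y = (49/16)*x, G_x = (49/8)*x, G_y = 0
D = EG - F^2 = 5/4 - (7/4)*y + (49/16)*y^2 + (49/16)*x^2
expanded: Gamma^x_xx = (G E_x - 2F F_x + F E_y)/(2D), Gamma^x_xy = (G E_y - F G_x)/(2D), Gamma^x_yy = (2G F_y - G G_x - F G_y)/(2D), Gamma^y_xx = (2E F_x - E E_y - F E_x)/(2D), Gamma^y_xy = (E G_x - F E_y)/(2D), Gamma^y_yy = (E G_y - 2F F_y + F G_x)/(2D); substitute and cancel common factors


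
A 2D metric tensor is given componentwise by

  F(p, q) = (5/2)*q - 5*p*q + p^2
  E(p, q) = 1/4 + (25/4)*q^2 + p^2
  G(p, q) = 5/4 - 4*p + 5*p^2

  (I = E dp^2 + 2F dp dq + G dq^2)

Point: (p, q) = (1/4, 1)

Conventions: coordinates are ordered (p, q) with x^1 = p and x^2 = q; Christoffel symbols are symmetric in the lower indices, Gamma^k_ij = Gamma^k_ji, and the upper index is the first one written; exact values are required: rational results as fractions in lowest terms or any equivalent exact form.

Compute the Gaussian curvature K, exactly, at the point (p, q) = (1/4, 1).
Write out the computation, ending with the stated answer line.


E = 105/16, F = 21/16, G = 9/16, EG - F^2 = 63/32 at the point
E_p = 1/2, E_q = 25/2, F_p = -9/2, F_q = 5/4, G_p = -3/2, G_q = 0
E_qq = 25/2, F_pq = -5, G_pp = 10
Apply the Brioschi formula K = (det M1 - det M2)/(EG - F^2)^2 over the derivative matrices of E, F, G.
M1 = [[-E_qq/2 + F_pq - G_pp/2, E_p/2, F_p - E_q/2], [F_q - G_p/2, E, F], [G_q/2, F, G]] = [[-65/4, 1/4, -43/4], [2, 105/16, 21/16], [0, 21/16, 9/16]]; det M1 = -7743/128
M2 = [[0, E_q/2, G_p/2], [E_q/2, E, F], [G_p/2, F, G]] = [[0, 25/4, -3/4], [25/4, 105/16, 21/16], [-3/4, 21/16, 9/16]]; det M2 = -1215/32
det M1 - det M2 = -2883/128; K = -2883/128 / (63/32)^2 = -7688/1323

Answer: K = -7688/1323


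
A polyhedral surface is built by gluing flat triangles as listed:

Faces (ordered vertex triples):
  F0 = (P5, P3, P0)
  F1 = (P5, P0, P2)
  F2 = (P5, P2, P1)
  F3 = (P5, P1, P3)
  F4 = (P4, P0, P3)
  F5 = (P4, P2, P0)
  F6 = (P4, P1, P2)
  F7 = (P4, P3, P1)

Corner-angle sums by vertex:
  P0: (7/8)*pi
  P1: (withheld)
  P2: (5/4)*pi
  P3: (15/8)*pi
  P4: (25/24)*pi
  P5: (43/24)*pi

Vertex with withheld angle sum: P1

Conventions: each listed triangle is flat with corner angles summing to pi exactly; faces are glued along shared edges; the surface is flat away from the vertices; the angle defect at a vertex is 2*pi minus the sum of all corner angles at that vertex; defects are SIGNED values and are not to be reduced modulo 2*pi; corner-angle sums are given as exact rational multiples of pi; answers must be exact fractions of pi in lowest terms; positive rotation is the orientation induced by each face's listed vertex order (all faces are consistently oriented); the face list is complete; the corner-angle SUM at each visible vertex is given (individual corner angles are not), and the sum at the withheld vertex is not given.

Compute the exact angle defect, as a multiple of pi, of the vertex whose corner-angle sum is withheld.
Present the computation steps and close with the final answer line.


V = 6, E = 12, F = 8; chi = V - E + F = 2
Gauss-Bonnet: total defect = 2*pi*chi = 4*pi; visible defects sum to (19/6)*pi

Answer: defect(P1) = (5/6)*pi


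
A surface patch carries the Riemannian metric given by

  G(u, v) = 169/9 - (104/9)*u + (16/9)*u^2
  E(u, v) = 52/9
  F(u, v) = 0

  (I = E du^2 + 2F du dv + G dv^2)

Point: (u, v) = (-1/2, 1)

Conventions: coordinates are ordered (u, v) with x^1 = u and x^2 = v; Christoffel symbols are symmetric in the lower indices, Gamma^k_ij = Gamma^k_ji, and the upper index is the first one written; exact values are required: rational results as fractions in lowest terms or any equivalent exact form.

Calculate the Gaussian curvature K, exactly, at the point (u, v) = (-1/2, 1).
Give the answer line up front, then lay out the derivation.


Answer: K = 0

E = 52/9, F = 0, G = 25, EG - F^2 = 1300/9 at the point
E_u = 0, E_v = 0, F_u = 0, F_v = 0, G_u = -40/3, G_v = 0
E_vv = 0, F_uv = 0, G_uu = 32/9
Apply the Brioschi formula K = (det M1 - det M2)/(EG - F^2)^2 over the derivative matrices of E, F, G.
M1 = [[-E_vv/2 + F_uv - G_uu/2, E_u/2, F_u - E_v/2], [F_v - G_u/2, E, F], [G_v/2, F, G]] = [[-16/9, 0, 0], [20/3, 52/9, 0], [0, 0, 25]]; det M1 = -20800/81
M2 = [[0, E_v/2, G_u/2], [E_v/2, E, F], [G_u/2, F, G]] = [[0, 0, -20/3], [0, 52/9, 0], [-20/3, 0, 25]]; det M2 = -20800/81
det M1 - det M2 = 0; K = 0 / (1300/9)^2 = 0


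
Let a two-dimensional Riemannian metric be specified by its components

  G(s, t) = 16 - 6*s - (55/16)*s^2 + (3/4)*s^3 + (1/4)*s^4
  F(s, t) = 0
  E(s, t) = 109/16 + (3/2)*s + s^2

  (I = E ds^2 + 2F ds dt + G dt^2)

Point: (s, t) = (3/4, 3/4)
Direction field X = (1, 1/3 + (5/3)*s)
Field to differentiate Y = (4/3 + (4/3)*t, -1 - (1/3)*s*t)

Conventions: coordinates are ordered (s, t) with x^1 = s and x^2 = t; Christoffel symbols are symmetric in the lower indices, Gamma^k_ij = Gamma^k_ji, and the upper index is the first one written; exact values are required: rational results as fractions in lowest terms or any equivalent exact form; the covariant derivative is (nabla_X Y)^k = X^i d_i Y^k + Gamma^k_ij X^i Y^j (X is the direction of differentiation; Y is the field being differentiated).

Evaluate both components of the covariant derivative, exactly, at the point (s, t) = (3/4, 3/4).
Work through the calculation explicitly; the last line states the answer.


E = 17/2, F = 0, G = 10201/1024 at the point
E_s = 3, E_t = 0, F_s = 0, F_t = 0, G_s = -303/32, G_t = 0
EG - F^2 = 173417/2048;  g^inv = (2048/173417) * [[10201/1024, 0], [0, 17/2]]
first-kind symbols [ij,l] = (1/2)(d_i g_jl + d_j g_il - d_l g_ij): [ss,s] = E_s/2 = 3/2, [ss,t] = F_s - E_t/2 = 0, [st,s] = E_t/2 = 0, [st,t] = G_s/2 = -303/64, [tt,s] = F_t - G_s/2 = 303/64, [tt,t] = G_t/2 = 0
Gamma^s_ij = (G*[ij,s] - F*[ij,t])/(EG - F^2), Gamma^t_ij = (E*[ij,t] - F*[ij,s])/(EG - F^2)
Gamma_sss = 3/17, Gamma_sst = 0, Gamma_stt = 303/544, Gamma_tss = 0, Gamma_tst = -48/101, Gamma_ttt = 0
X = (1, 19/12), Y = (7/3, -19/16) at the point

Answer: (nabla_X Y)^s = 462379/313344, (nabla_X Y)^t = -2969/1616


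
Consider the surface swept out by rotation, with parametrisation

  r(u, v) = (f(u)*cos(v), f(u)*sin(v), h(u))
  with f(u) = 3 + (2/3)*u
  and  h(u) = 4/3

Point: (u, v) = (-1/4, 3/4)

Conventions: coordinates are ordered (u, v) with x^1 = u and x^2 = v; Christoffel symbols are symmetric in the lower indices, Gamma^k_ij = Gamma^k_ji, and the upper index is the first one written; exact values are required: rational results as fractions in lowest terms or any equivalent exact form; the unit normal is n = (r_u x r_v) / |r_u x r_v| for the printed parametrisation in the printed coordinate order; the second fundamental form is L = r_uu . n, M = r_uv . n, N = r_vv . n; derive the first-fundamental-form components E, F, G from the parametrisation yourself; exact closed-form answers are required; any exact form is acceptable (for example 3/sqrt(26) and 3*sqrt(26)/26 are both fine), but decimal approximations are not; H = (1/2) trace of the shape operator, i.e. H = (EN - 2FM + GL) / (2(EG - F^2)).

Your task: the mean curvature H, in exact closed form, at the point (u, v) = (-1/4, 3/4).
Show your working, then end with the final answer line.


f = 17/6, f' = 2/3, f'' = 0, h' = 0, h'' = 0
E = 4/9, F = 0, G = 289/36; answer radicand W^2 = 4/9
unnormalised second-form numerators: l = 0, m = 0, n = 0; L = l/sqrt(4/9), and similarly M = m/sqrt(W^2), N = n/sqrt(W^2)
H = (E*n - 2*F*m + G*l) / (2*(EG - F^2)*sqrt(W^2)); E*n - 2*F*m + G*l = 0, EG - F^2 = 289/81, so H = (0)/sqrt(4/9)

Answer: H = 0


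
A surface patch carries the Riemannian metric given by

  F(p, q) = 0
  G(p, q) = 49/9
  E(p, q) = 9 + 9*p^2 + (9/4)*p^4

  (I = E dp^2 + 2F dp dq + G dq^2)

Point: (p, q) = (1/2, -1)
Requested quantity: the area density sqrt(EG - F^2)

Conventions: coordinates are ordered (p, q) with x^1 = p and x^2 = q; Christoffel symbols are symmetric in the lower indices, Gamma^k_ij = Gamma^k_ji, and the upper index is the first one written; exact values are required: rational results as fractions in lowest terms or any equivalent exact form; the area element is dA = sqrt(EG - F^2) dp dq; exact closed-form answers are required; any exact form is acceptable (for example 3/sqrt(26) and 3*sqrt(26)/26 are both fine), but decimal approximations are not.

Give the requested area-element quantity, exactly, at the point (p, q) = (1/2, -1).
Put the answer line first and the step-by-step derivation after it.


Answer: sqrt(EG - F^2) = 63/8

E = 729/64, F = 0, G = 49/9; EG - F^2 = 3969/64


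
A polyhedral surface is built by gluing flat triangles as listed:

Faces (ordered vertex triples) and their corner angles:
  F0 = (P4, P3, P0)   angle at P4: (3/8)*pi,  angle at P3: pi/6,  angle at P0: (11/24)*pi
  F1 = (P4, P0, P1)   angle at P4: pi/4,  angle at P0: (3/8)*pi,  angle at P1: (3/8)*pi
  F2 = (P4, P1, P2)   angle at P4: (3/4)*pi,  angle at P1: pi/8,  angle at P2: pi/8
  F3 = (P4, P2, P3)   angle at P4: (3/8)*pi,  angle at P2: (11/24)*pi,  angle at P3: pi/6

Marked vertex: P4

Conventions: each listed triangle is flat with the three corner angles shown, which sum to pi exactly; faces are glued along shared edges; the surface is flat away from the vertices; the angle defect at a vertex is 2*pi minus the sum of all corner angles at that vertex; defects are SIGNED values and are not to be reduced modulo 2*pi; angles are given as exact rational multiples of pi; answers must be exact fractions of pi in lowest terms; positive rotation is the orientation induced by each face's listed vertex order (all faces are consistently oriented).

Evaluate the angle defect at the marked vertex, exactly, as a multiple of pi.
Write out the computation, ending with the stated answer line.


Sum of corner angles at P4: (7/4)*pi
defect = 2*pi - (7/4)*pi

Answer: defect(P4) = pi/4


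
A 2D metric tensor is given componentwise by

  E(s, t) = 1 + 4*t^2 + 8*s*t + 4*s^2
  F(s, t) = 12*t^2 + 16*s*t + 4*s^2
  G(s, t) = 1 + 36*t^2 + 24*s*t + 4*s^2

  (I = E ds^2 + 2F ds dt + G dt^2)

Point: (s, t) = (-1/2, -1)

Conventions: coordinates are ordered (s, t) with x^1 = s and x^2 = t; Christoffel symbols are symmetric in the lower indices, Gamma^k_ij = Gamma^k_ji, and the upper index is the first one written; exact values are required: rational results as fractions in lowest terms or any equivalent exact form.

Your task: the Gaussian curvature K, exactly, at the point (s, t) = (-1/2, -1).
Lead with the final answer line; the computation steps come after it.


Answer: K = 8/3481

E = 10, F = 21, G = 50, EG - F^2 = 59 at the point
E_s = -12, E_t = -12, F_s = -20, F_t = -32, G_s = -28, G_t = -84
E_tt = 8, F_st = 16, G_ss = 8
Compute both Brioschi determinants and normalise by (EG - F^2)^2.
M1 = [[-E_tt/2 + F_st - G_ss/2, E_s/2, F_s - E_t/2], [F_t - G_s/2, E, F], [G_t/2, F, G]] = [[8, -6, -14], [-18, 10, 21], [-42, 21, 50]]; det M1 = -224
M2 = [[0, E_t/2, G_s/2], [E_t/2, E, F], [G_s/2, F, G]] = [[0, -6, -14], [-6, 10, 21], [-14, 21, 50]]; det M2 = -232
det M1 - det M2 = 8; K = 8 / (59)^2 = 8/3481


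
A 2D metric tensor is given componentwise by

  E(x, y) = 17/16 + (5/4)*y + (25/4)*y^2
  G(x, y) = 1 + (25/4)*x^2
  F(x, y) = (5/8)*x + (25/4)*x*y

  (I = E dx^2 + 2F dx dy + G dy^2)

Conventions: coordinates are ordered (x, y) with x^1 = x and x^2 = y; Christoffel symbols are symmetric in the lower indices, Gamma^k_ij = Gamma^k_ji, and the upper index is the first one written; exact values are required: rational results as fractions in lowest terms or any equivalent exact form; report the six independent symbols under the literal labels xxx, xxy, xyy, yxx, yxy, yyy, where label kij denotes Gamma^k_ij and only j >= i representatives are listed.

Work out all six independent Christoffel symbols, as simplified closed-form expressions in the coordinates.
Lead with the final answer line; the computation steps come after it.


Answer: Gamma_xxx = 0, Gamma_xxy = (100*y + 10)/(100*x^2 + 100*y^2 + 20*y + 17), Gamma_xyy = 0, Gamma_yxx = 0, Gamma_yxy = 100*x/(100*x^2 + 100*y^2 + 20*y + 17), Gamma_yyy = 0

E = 17/16 + (5/4)*y + (25/4)*y^2; F = (5/8)*x + (25/4)*x*y; G = 1 + (25/4)*x^2
Gamma^k_ij = (1/2) g^{kl} (d_i g_jl + d_j g_il - d_l g_ij), with g^inv = (1/(EG-F^2)) [[G, -F], [-F, E]]
first partials: E_x = 0, E_y = 5/4 + (25/2)*y, F_x = 5/8 + (25/4)*y, F_y = (25/4)*x, G_x = (25/2)*x, G_y = 0
D = EG - F^2 = 17/16 + (5/4)*y + (25/4)*y^2 + (25/4)*x^2
expanded: Gamma^x_xx = (G E_x - 2F F_x + F E_y)/(2D), Gamma^x_xy = (G E_y - F G_x)/(2D), Gamma^x_yy = (2G F_y - G G_x - F G_y)/(2D), Gamma^y_xx = (2E F_x - E E_y - F E_x)/(2D), Gamma^y_xy = (E G_x - F E_y)/(2D), Gamma^y_yy = (E G_y - 2F F_y + F G_x)/(2D); substitute and cancel common factors


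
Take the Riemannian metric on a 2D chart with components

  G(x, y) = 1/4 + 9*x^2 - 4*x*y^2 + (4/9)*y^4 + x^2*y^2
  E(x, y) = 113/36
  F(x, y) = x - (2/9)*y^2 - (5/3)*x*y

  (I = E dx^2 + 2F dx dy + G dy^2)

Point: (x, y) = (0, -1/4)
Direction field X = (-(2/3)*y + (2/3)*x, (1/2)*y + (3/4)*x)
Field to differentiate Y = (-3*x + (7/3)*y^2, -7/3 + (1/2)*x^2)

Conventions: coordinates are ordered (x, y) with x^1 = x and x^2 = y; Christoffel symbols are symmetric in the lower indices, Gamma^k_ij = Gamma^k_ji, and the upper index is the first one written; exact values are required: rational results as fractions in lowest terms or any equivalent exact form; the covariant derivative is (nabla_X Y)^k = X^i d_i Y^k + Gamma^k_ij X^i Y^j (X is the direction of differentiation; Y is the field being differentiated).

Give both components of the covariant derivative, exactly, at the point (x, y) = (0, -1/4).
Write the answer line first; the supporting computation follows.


Answer: (nabla_X Y)^x = -173399/524192, (nabla_X Y)^y = 254863/786288

E = 113/36, F = -1/72, G = 145/576 at the point
E_x = 0, E_y = 0, F_x = 17/12, F_y = 1/9, G_x = -1/4, G_y = -1/36
EG - F^2 = 16381/20736;  g^inv = (20736/16381) * [[145/576, 1/72], [1/72, 113/36]]
first-kind symbols [ij,l] = (1/2)(d_i g_jl + d_j g_il - d_l g_ij): [xx,x] = E_x/2 = 0, [xx,y] = F_x - E_y/2 = 17/12, [xy,x] = E_y/2 = 0, [xy,y] = G_x/2 = -1/8, [yy,x] = F_y - G_x/2 = 17/72, [yy,y] = G_y/2 = -1/72
Gamma^x_ij = (G*[ij,x] - F*[ij,y])/(EG - F^2), Gamma^y_ij = (E*[ij,y] - F*[ij,x])/(EG - F^2)
Gamma_xxx = 408/16381, Gamma_xxy = -36/16381, Gamma_xyy = 2457/32762, Gamma_yxx = 92208/16381, Gamma_yxy = -8136/16381, Gamma_yyy = -836/16381
X = (1/6, -1/8), Y = (7/48, -7/3) at the point
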